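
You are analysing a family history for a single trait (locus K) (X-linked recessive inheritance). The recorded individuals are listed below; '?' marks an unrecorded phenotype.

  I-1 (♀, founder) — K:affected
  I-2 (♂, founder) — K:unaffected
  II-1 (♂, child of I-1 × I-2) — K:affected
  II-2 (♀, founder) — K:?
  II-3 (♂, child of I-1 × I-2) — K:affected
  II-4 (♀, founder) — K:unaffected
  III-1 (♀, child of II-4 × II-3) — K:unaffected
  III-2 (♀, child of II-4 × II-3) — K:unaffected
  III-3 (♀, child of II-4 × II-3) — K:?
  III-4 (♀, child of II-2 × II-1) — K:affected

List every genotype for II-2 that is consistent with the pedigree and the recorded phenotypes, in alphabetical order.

II-2 ∈ {X^KX^k, X^kX^k}

K/I-1 aff ·: X^kX^k
K/I-2 un ·: X^KY
K/II-1 aff I-1×I-2: X^kY
K/II-2 ? ·: X^KX^k|X^kX^k
K/II-3 aff I-1×I-2: X^kY
K/II-4 un ·: X^KX^K|X^KX^k
K/III-1 un II-4×II-3: X^KX^k
K/III-2 un II-4×II-3: X^KX^k
K/III-3 ? II-4×II-3: X^KX^k|X^kX^k
K/III-4 aff II-2×II-1: X^kX^k
⇒ K over [I-1,I-2,II-1,II-2,II-3,II-4,III-1,III-2,III-3,III-4]: 6 consistent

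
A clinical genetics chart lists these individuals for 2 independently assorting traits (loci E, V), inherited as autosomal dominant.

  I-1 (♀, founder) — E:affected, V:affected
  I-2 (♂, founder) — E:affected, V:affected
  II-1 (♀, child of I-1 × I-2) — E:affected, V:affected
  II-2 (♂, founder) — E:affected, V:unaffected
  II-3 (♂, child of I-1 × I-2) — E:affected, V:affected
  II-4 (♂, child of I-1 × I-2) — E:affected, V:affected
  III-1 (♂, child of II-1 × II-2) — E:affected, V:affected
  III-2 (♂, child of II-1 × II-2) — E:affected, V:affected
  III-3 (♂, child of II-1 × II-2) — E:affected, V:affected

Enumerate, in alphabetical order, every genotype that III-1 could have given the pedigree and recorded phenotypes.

E/I-1 aff ·: Ee|EE
E/I-2 aff ·: Ee|EE
E/II-1 aff I-1×I-2: Ee|EE
E/II-2 aff ·: Ee|EE
E/II-3 aff I-1×I-2: Ee|EE
E/II-4 aff I-1×I-2: Ee|EE
E/III-1 aff II-1×II-2: Ee|EE
E/III-2 aff II-1×II-2: Ee|EE
E/III-3 aff II-1×II-2: Ee|EE
⇒ E over [I-1,I-2,II-1,II-2,II-3,II-4,III-1,III-2,III-3]: 309 consistent
V/I-1 aff ·: Vv|VV
V/I-2 aff ·: Vv|VV
V/II-1 aff I-1×I-2: Vv|VV
V/II-2 un ·: vv
V/II-3 aff I-1×I-2: Vv|VV
V/II-4 aff I-1×I-2: Vv|VV
V/III-1 aff II-1×II-2: Vv
V/III-2 aff II-1×II-2: Vv
V/III-3 aff II-1×II-2: Vv
⇒ V over [I-1,I-2,II-1,II-2,II-3,II-4,III-1,III-2,III-3]: 25 consistent

III-1 ∈ {EE Vv, Ee Vv}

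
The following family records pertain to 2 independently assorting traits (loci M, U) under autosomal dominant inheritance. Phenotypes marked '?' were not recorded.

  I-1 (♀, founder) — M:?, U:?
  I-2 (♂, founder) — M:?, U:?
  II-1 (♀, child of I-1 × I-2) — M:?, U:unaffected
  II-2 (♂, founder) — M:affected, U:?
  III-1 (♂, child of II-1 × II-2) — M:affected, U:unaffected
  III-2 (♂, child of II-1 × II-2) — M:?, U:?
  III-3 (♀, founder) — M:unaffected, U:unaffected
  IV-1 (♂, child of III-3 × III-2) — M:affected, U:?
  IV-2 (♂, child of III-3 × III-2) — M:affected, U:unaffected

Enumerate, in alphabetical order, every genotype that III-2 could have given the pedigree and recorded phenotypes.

III-2 ∈ {MM Uu, MM uu, Mm Uu, Mm uu}

M/I-1 ? ·: mm|Mm|MM
M/I-2 ? ·: mm|Mm|MM
M/II-1 ? I-1×I-2: mm|Mm|MM
M/II-2 aff ·: Mm|MM
M/III-1 aff II-1×II-2: Mm|MM
M/III-2 ? II-1×II-2: Mm|MM
M/III-3 un ·: mm
M/IV-1 aff III-3×III-2: Mm
M/IV-2 aff III-3×III-2: Mm
⇒ M over [I-1,I-2,II-1,II-2,III-1,III-2,III-3,IV-1,IV-2]: 84 consistent
U/I-1 ? ·: uu|Uu
U/I-2 ? ·: uu|Uu
U/II-1 un I-1×I-2: uu
U/II-2 ? ·: uu|Uu
U/III-1 un II-1×II-2: uu
U/III-2 ? II-1×II-2: uu|Uu
U/III-3 un ·: uu
U/IV-1 ? III-3×III-2: uu|Uu
U/IV-2 un III-3×III-2: uu
⇒ U over [I-1,I-2,II-1,II-2,III-1,III-2,III-3,IV-1,IV-2]: 16 consistent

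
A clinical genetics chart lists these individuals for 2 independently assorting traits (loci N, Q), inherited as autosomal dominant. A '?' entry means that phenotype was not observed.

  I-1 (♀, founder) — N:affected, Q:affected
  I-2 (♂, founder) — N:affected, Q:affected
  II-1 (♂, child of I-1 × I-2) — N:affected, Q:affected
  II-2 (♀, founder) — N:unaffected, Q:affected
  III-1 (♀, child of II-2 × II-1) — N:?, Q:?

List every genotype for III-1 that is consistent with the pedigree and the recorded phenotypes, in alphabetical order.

III-1 ∈ {Nn QQ, Nn Qq, Nn qq, nn QQ, nn Qq, nn qq}

N/I-1 aff ·: Nn|NN
N/I-2 aff ·: Nn|NN
N/II-1 aff I-1×I-2: Nn|NN
N/II-2 un ·: nn
N/III-1 ? II-2×II-1: nn|Nn
⇒ N over [I-1,I-2,II-1,II-2,III-1]: 10 consistent
Q/I-1 aff ·: Qq|QQ
Q/I-2 aff ·: Qq|QQ
Q/II-1 aff I-1×I-2: Qq|QQ
Q/II-2 aff ·: Qq|QQ
Q/III-1 ? II-2×II-1: qq|Qq|QQ
⇒ Q over [I-1,I-2,II-1,II-2,III-1]: 27 consistent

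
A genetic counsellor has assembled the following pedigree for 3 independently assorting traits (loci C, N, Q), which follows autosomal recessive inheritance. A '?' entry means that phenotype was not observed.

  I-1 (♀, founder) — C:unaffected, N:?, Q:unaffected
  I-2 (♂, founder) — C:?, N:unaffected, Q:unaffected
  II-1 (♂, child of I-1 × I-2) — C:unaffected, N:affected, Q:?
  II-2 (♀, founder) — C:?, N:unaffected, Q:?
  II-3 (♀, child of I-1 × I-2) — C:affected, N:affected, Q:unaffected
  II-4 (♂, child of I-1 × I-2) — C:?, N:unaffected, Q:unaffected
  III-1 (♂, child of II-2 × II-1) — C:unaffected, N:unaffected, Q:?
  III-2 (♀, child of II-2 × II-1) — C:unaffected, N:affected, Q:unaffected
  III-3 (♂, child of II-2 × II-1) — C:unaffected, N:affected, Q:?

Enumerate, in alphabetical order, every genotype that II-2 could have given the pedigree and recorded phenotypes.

II-2 ∈ {CC Nn QQ, CC Nn Qq, CC Nn qq, Cc Nn QQ, Cc Nn Qq, Cc Nn qq, cc Nn QQ, cc Nn Qq, cc Nn qq}

C/I-1 un ·: Cc
C/I-2 ? ·: Cc|cc
C/II-1 un I-1×I-2: CC|Cc
C/II-2 ? ·: CC|Cc|cc
C/II-3 aff I-1×I-2: cc
C/II-4 ? I-1×I-2: CC|Cc|cc
C/III-1 un II-2×II-1: CC|Cc
C/III-2 un II-2×II-1: CC|Cc
C/III-3 un II-2×II-1: CC|Cc
⇒ C over [I-1,I-2,II-1,II-2,II-3,II-4,III-1,III-2,III-3]: 115 consistent
N/I-1 ? ·: Nn|nn
N/I-2 un ·: Nn
N/II-1 aff I-1×I-2: nn
N/II-2 un ·: Nn
N/II-3 aff I-1×I-2: nn
N/II-4 un I-1×I-2: NN|Nn
N/III-1 un II-2×II-1: Nn
N/III-2 aff II-2×II-1: nn
N/III-3 aff II-2×II-1: nn
⇒ N over [I-1,I-2,II-1,II-2,II-3,II-4,III-1,III-2,III-3]: 3 consistent
Q/I-1 un ·: QQ|Qq
Q/I-2 un ·: QQ|Qq
Q/II-1 ? I-1×I-2: QQ|Qq|qq
Q/II-2 ? ·: QQ|Qq|qq
Q/II-3 un I-1×I-2: QQ|Qq
Q/II-4 un I-1×I-2: QQ|Qq
Q/III-1 ? II-2×II-1: QQ|Qq|qq
Q/III-2 un II-2×II-1: QQ|Qq
Q/III-3 ? II-2×II-1: QQ|Qq|qq
⇒ Q over [I-1,I-2,II-1,II-2,II-3,II-4,III-1,III-2,III-3]: 510 consistent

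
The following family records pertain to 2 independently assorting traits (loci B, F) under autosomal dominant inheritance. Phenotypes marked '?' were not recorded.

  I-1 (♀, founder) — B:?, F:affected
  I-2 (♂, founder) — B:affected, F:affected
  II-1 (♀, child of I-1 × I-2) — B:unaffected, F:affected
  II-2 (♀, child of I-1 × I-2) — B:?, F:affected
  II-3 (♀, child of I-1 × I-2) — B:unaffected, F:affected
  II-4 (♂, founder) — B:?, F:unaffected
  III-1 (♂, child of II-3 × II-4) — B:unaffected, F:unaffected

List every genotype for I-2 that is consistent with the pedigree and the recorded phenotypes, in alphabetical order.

B/I-1 ? ·: bb|Bb
B/I-2 aff ·: Bb
B/II-1 un I-1×I-2: bb
B/II-2 ? I-1×I-2: bb|Bb|BB
B/II-3 un I-1×I-2: bb
B/II-4 ? ·: bb|Bb
B/III-1 un II-3×II-4: bb
⇒ B over [I-1,I-2,II-1,II-2,II-3,II-4,III-1]: 10 consistent
F/I-1 aff ·: Ff|FF
F/I-2 aff ·: Ff|FF
F/II-1 aff I-1×I-2: Ff|FF
F/II-2 aff I-1×I-2: Ff|FF
F/II-3 aff I-1×I-2: Ff
F/II-4 un ·: ff
F/III-1 un II-3×II-4: ff
⇒ F over [I-1,I-2,II-1,II-2,II-3,II-4,III-1]: 12 consistent

I-2 ∈ {Bb FF, Bb Ff}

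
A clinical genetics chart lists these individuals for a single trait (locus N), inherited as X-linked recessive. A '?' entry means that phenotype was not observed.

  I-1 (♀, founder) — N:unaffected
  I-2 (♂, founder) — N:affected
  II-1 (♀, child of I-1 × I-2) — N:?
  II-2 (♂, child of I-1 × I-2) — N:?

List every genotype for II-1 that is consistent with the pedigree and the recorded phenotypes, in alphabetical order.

II-1 ∈ {X^NX^n, X^nX^n}

N/I-1 un ·: X^NX^N|X^NX^n
N/I-2 aff ·: X^nY
N/II-1 ? I-1×I-2: X^NX^n|X^nX^n
N/II-2 ? I-1×I-2: X^NY|X^nY
⇒ N over [I-1,I-2,II-1,II-2]: 5 consistent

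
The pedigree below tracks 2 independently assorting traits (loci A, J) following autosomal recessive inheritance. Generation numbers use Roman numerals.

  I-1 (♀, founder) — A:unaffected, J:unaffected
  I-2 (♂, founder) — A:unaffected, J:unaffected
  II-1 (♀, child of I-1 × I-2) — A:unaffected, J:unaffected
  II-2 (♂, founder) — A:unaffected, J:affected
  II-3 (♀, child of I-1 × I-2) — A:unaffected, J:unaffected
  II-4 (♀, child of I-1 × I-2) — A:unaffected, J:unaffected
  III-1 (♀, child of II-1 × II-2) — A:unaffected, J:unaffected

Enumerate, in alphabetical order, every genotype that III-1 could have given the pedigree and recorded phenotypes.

A/I-1 un ·: AA|Aa
A/I-2 un ·: AA|Aa
A/II-1 un I-1×I-2: AA|Aa
A/II-2 un ·: AA|Aa
A/II-3 un I-1×I-2: AA|Aa
A/II-4 un I-1×I-2: AA|Aa
A/III-1 un II-1×II-2: AA|Aa
⇒ A over [I-1,I-2,II-1,II-2,II-3,II-4,III-1]: 87 consistent
J/I-1 un ·: JJ|Jj
J/I-2 un ·: JJ|Jj
J/II-1 un I-1×I-2: JJ|Jj
J/II-2 aff ·: jj
J/II-3 un I-1×I-2: JJ|Jj
J/II-4 un I-1×I-2: JJ|Jj
J/III-1 un II-1×II-2: Jj
⇒ J over [I-1,I-2,II-1,II-2,II-3,II-4,III-1]: 25 consistent

III-1 ∈ {AA Jj, Aa Jj}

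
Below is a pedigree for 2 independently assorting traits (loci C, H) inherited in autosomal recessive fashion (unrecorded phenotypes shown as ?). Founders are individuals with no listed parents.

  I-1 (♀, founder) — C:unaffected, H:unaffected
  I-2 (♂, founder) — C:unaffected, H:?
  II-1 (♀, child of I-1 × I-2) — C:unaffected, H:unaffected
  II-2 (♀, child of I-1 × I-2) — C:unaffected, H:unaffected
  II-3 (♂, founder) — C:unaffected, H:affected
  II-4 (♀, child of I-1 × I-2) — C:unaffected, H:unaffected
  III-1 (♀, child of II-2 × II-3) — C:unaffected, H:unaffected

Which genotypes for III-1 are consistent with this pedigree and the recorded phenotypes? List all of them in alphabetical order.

III-1 ∈ {CC Hh, Cc Hh}

C/I-1 un ·: CC|Cc
C/I-2 un ·: CC|Cc
C/II-1 un I-1×I-2: CC|Cc
C/II-2 un I-1×I-2: CC|Cc
C/II-3 un ·: CC|Cc
C/II-4 un I-1×I-2: CC|Cc
C/III-1 un II-2×II-3: CC|Cc
⇒ C over [I-1,I-2,II-1,II-2,II-3,II-4,III-1]: 87 consistent
H/I-1 un ·: HH|Hh
H/I-2 ? ·: HH|Hh|hh
H/II-1 un I-1×I-2: HH|Hh
H/II-2 un I-1×I-2: HH|Hh
H/II-3 aff ·: hh
H/II-4 un I-1×I-2: HH|Hh
H/III-1 un II-2×II-3: Hh
⇒ H over [I-1,I-2,II-1,II-2,II-3,II-4,III-1]: 27 consistent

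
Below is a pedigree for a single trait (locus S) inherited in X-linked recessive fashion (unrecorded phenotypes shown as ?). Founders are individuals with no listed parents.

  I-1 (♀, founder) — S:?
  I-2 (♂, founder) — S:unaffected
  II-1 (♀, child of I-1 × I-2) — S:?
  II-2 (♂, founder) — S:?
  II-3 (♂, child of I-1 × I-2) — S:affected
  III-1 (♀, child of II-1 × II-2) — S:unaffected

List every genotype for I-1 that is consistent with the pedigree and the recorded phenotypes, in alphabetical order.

S/I-1 ? ·: X^SX^s|X^sX^s
S/I-2 un ·: X^SY
S/II-1 ? I-1×I-2: X^SX^S|X^SX^s
S/II-2 ? ·: X^SY|X^sY
S/II-3 aff I-1×I-2: X^sY
S/III-1 un II-1×II-2: X^SX^S|X^SX^s
⇒ S over [I-1,I-2,II-1,II-2,II-3,III-1]: 8 consistent

I-1 ∈ {X^SX^s, X^sX^s}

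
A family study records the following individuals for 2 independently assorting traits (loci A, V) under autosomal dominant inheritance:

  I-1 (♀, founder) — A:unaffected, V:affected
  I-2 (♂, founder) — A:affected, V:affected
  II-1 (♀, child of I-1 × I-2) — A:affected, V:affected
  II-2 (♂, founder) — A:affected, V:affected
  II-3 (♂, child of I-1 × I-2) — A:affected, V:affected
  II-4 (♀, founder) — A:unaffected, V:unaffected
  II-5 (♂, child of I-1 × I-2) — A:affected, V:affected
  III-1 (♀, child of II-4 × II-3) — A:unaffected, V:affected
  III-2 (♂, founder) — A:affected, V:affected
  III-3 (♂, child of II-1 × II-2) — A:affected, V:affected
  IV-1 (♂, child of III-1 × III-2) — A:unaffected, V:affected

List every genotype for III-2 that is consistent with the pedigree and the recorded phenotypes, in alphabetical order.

A/I-1 un ·: aa
A/I-2 aff ·: Aa|AA
A/II-1 aff I-1×I-2: Aa
A/II-2 aff ·: Aa|AA
A/II-3 aff I-1×I-2: Aa
A/II-4 un ·: aa
A/II-5 aff I-1×I-2: Aa
A/III-1 un II-4×II-3: aa
A/III-2 aff ·: Aa
A/III-3 aff II-1×II-2: Aa|AA
A/IV-1 un III-1×III-2: aa
⇒ A over [I-1,I-2,II-1,II-2,II-3,II-4,II-5,III-1,III-2,III-3,IV-1]: 8 consistent
V/I-1 aff ·: Vv|VV
V/I-2 aff ·: Vv|VV
V/II-1 aff I-1×I-2: Vv|VV
V/II-2 aff ·: Vv|VV
V/II-3 aff I-1×I-2: Vv|VV
V/II-4 un ·: vv
V/II-5 aff I-1×I-2: Vv|VV
V/III-1 aff II-4×II-3: Vv
V/III-2 aff ·: Vv|VV
V/III-3 aff II-1×II-2: Vv|VV
V/IV-1 aff III-1×III-2: Vv|VV
⇒ V over [I-1,I-2,II-1,II-2,II-3,II-4,II-5,III-1,III-2,III-3,IV-1]: 348 consistent

III-2 ∈ {Aa VV, Aa Vv}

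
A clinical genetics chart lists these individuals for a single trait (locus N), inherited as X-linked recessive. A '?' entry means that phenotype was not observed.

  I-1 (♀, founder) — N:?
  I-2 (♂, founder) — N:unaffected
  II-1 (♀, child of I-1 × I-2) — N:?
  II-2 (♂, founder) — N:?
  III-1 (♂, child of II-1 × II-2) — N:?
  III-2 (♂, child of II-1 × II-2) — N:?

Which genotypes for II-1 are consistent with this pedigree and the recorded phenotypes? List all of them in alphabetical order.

N/I-1 ? ·: X^NX^N|X^NX^n|X^nX^n
N/I-2 un ·: X^NY
N/II-1 ? I-1×I-2: X^NX^N|X^NX^n
N/II-2 ? ·: X^NY|X^nY
N/III-1 ? II-1×II-2: X^NY|X^nY
N/III-2 ? II-1×II-2: X^NY|X^nY
⇒ N over [I-1,I-2,II-1,II-2,III-1,III-2]: 20 consistent

II-1 ∈ {X^NX^N, X^NX^n}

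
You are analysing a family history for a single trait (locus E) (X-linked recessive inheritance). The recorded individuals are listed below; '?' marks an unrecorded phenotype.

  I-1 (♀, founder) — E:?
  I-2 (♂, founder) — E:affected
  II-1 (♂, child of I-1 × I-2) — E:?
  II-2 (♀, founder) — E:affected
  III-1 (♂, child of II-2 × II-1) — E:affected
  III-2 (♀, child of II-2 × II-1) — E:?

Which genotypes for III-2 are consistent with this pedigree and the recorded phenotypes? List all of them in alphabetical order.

III-2 ∈ {X^EX^e, X^eX^e}

E/I-1 ? ·: X^EX^E|X^EX^e|X^eX^e
E/I-2 aff ·: X^eY
E/II-1 ? I-1×I-2: X^EY|X^eY
E/II-2 aff ·: X^eX^e
E/III-1 aff II-2×II-1: X^eY
E/III-2 ? II-2×II-1: X^EX^e|X^eX^e
⇒ E over [I-1,I-2,II-1,II-2,III-1,III-2]: 4 consistent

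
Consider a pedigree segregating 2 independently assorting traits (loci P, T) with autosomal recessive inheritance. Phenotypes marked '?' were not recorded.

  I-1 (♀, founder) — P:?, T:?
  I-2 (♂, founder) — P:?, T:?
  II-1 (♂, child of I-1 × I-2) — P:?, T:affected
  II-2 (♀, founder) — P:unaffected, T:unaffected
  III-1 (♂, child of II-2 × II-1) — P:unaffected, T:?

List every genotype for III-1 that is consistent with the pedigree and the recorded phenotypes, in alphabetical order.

III-1 ∈ {PP Tt, PP tt, Pp Tt, Pp tt}

P/I-1 ? ·: PP|Pp|pp
P/I-2 ? ·: PP|Pp|pp
P/II-1 ? I-1×I-2: PP|Pp|pp
P/II-2 un ·: PP|Pp
P/III-1 un II-2×II-1: PP|Pp
⇒ P over [I-1,I-2,II-1,II-2,III-1]: 48 consistent
T/I-1 ? ·: Tt|tt
T/I-2 ? ·: Tt|tt
T/II-1 aff I-1×I-2: tt
T/II-2 un ·: TT|Tt
T/III-1 ? II-2×II-1: Tt|tt
⇒ T over [I-1,I-2,II-1,II-2,III-1]: 12 consistent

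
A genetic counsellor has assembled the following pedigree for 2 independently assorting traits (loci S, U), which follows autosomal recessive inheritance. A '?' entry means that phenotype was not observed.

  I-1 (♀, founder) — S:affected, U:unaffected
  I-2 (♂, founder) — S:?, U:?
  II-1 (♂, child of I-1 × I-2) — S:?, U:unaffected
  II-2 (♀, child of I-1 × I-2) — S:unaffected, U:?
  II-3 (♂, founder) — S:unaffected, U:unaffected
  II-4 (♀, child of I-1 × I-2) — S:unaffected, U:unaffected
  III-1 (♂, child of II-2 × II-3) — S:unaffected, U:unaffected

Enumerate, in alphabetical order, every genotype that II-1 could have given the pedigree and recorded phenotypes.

S/I-1 aff ·: ss
S/I-2 ? ·: SS|Ss
S/II-1 ? I-1×I-2: Ss|ss
S/II-2 un I-1×I-2: Ss
S/II-3 un ·: SS|Ss
S/II-4 un I-1×I-2: Ss
S/III-1 un II-2×II-3: SS|Ss
⇒ S over [I-1,I-2,II-1,II-2,II-3,II-4,III-1]: 12 consistent
U/I-1 un ·: UU|Uu
U/I-2 ? ·: UU|Uu|uu
U/II-1 un I-1×I-2: UU|Uu
U/II-2 ? I-1×I-2: UU|Uu|uu
U/II-3 un ·: UU|Uu
U/II-4 un I-1×I-2: UU|Uu
U/III-1 un II-2×II-3: UU|Uu
⇒ U over [I-1,I-2,II-1,II-2,II-3,II-4,III-1]: 105 consistent

II-1 ∈ {Ss UU, Ss Uu, ss UU, ss Uu}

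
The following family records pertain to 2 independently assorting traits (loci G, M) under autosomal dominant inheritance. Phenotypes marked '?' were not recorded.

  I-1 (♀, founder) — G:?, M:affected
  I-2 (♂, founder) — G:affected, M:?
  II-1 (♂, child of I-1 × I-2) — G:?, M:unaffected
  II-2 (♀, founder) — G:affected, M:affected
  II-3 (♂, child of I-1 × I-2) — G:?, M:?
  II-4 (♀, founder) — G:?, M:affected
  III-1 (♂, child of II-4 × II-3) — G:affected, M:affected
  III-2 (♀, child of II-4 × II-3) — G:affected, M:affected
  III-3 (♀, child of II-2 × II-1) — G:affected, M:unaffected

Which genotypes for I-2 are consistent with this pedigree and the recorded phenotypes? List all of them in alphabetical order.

G/I-1 ? ·: gg|Gg|GG
G/I-2 aff ·: Gg|GG
G/II-1 ? I-1×I-2: gg|Gg|GG
G/II-2 aff ·: Gg|GG
G/II-3 ? I-1×I-2: gg|Gg|GG
G/II-4 ? ·: gg|Gg|GG
G/III-1 aff II-4×II-3: Gg|GG
G/III-2 aff II-4×II-3: Gg|GG
G/III-3 aff II-2×II-1: Gg|GG
⇒ G over [I-1,I-2,II-1,II-2,II-3,II-4,III-1,III-2,III-3]: 483 consistent
M/I-1 aff ·: Mm
M/I-2 ? ·: mm|Mm
M/II-1 un I-1×I-2: mm
M/II-2 aff ·: Mm
M/II-3 ? I-1×I-2: mm|Mm|MM
M/II-4 aff ·: Mm|MM
M/III-1 aff II-4×II-3: Mm|MM
M/III-2 aff II-4×II-3: Mm|MM
M/III-3 un II-2×II-1: mm
⇒ M over [I-1,I-2,II-1,II-2,II-3,II-4,III-1,III-2,III-3]: 25 consistent

I-2 ∈ {GG Mm, GG mm, Gg Mm, Gg mm}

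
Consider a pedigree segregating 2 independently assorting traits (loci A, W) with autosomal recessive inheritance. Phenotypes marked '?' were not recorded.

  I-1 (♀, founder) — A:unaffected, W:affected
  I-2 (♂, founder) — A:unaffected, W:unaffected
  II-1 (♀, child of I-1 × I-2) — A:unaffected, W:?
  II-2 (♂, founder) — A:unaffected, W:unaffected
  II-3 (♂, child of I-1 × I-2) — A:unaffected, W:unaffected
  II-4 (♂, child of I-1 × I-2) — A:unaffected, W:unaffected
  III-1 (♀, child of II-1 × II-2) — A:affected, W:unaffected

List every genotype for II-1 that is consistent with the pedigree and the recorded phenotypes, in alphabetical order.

II-1 ∈ {Aa Ww, Aa ww}

A/I-1 un ·: AA|Aa
A/I-2 un ·: AA|Aa
A/II-1 un I-1×I-2: Aa
A/II-2 un ·: Aa
A/II-3 un I-1×I-2: AA|Aa
A/II-4 un I-1×I-2: AA|Aa
A/III-1 aff II-1×II-2: aa
⇒ A over [I-1,I-2,II-1,II-2,II-3,II-4,III-1]: 12 consistent
W/I-1 aff ·: ww
W/I-2 un ·: WW|Ww
W/II-1 ? I-1×I-2: Ww|ww
W/II-2 un ·: WW|Ww
W/II-3 un I-1×I-2: Ww
W/II-4 un I-1×I-2: Ww
W/III-1 un II-1×II-2: WW|Ww
⇒ W over [I-1,I-2,II-1,II-2,II-3,II-4,III-1]: 10 consistent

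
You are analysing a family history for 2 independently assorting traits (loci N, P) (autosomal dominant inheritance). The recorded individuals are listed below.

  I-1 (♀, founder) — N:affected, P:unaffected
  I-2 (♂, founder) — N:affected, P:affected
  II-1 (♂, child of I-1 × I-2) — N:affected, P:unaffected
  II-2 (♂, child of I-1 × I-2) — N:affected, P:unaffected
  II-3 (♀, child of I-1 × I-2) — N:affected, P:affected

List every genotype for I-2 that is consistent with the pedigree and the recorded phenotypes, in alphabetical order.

N/I-1 aff ·: Nn|NN
N/I-2 aff ·: Nn|NN
N/II-1 aff I-1×I-2: Nn|NN
N/II-2 aff I-1×I-2: Nn|NN
N/II-3 aff I-1×I-2: Nn|NN
⇒ N over [I-1,I-2,II-1,II-2,II-3]: 25 consistent
P/I-1 un ·: pp
P/I-2 aff ·: Pp
P/II-1 un I-1×I-2: pp
P/II-2 un I-1×I-2: pp
P/II-3 aff I-1×I-2: Pp
⇒ P over [I-1,I-2,II-1,II-2,II-3]: 1 consistent

I-2 ∈ {NN Pp, Nn Pp}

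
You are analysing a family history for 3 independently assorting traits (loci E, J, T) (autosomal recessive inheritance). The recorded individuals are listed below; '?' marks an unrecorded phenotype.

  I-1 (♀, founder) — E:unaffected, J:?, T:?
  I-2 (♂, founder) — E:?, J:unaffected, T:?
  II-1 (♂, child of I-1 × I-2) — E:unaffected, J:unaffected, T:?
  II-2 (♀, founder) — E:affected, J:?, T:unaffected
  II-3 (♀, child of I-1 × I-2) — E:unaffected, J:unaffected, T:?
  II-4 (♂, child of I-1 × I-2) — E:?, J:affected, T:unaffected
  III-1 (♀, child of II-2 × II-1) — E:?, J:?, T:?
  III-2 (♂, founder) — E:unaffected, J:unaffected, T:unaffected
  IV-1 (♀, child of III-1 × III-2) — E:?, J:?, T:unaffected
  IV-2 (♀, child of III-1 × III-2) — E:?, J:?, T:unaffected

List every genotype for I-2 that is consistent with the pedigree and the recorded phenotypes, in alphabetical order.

I-2 ∈ {EE Jj TT, EE Jj Tt, EE Jj tt, Ee Jj TT, Ee Jj Tt, Ee Jj tt, ee Jj TT, ee Jj Tt, ee Jj tt}

E/I-1 un ·: EE|Ee
E/I-2 ? ·: EE|Ee|ee
E/II-1 un I-1×I-2: EE|Ee
E/II-2 aff ·: ee
E/II-3 un I-1×I-2: EE|Ee
E/II-4 ? I-1×I-2: EE|Ee|ee
E/III-1 ? II-2×II-1: Ee|ee
E/III-2 un ·: EE|Ee
E/IV-1 ? III-1×III-2: EE|Ee|ee
E/IV-2 ? III-1×III-2: EE|Ee|ee
⇒ E over [I-1,I-2,II-1,II-2,II-3,II-4,III-1,III-2,IV-1,IV-2]: 501 consistent
J/I-1 ? ·: Jj|jj
J/I-2 un ·: Jj
J/II-1 un I-1×I-2: JJ|Jj
J/II-2 ? ·: JJ|Jj|jj
J/II-3 un I-1×I-2: JJ|Jj
J/II-4 aff I-1×I-2: jj
J/III-1 ? II-2×II-1: JJ|Jj|jj
J/III-2 un ·: JJ|Jj
J/IV-1 ? III-1×III-2: JJ|Jj|jj
J/IV-2 ? III-1×III-2: JJ|Jj|jj
⇒ J over [I-1,I-2,II-1,II-2,II-3,II-4,III-1,III-2,IV-1,IV-2]: 249 consistent
T/I-1 ? ·: TT|Tt|tt
T/I-2 ? ·: TT|Tt|tt
T/II-1 ? I-1×I-2: TT|Tt|tt
T/II-2 un ·: TT|Tt
T/II-3 ? I-1×I-2: TT|Tt|tt
T/II-4 un I-1×I-2: TT|Tt
T/III-1 ? II-2×II-1: TT|Tt|tt
T/III-2 un ·: TT|Tt
T/IV-1 un III-1×III-2: TT|Tt
T/IV-2 un III-1×III-2: TT|Tt
⇒ T over [I-1,I-2,II-1,II-2,II-3,II-4,III-1,III-2,IV-1,IV-2]: 1010 consistent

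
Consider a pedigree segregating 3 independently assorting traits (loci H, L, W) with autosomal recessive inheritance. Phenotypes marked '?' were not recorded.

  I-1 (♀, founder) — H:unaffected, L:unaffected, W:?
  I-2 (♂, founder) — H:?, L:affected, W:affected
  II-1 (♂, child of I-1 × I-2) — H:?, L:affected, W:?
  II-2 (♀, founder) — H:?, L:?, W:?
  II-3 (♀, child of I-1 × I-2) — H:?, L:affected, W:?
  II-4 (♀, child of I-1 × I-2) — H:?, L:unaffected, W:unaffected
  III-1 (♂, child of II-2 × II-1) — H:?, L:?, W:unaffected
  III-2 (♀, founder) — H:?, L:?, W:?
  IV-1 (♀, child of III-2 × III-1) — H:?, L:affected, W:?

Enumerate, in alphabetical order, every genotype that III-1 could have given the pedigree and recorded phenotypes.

III-1 ∈ {HH Ll WW, HH Ll Ww, HH ll WW, HH ll Ww, Hh Ll WW, Hh Ll Ww, Hh ll WW, Hh ll Ww, hh Ll WW, hh Ll Ww, hh ll WW, hh ll Ww}

H/I-1 un ·: HH|Hh
H/I-2 ? ·: HH|Hh|hh
H/II-1 ? I-1×I-2: HH|Hh|hh
H/II-2 ? ·: HH|Hh|hh
H/II-3 ? I-1×I-2: HH|Hh|hh
H/II-4 ? I-1×I-2: HH|Hh|hh
H/III-1 ? II-2×II-1: HH|Hh|hh
H/III-2 ? ·: HH|Hh|hh
H/IV-1 ? III-2×III-1: HH|Hh|hh
⇒ H over [I-1,I-2,II-1,II-2,II-3,II-4,III-1,III-2,IV-1]: 1496 consistent
L/I-1 un ·: Ll
L/I-2 aff ·: ll
L/II-1 aff I-1×I-2: ll
L/II-2 ? ·: LL|Ll|ll
L/II-3 aff I-1×I-2: ll
L/II-4 un I-1×I-2: Ll
L/III-1 ? II-2×II-1: Ll|ll
L/III-2 ? ·: Ll|ll
L/IV-1 aff III-2×III-1: ll
⇒ L over [I-1,I-2,II-1,II-2,II-3,II-4,III-1,III-2,IV-1]: 8 consistent
W/I-1 ? ·: WW|Ww
W/I-2 aff ·: ww
W/II-1 ? I-1×I-2: Ww|ww
W/II-2 ? ·: WW|Ww|ww
W/II-3 ? I-1×I-2: Ww|ww
W/II-4 un I-1×I-2: Ww
W/III-1 un II-2×II-1: WW|Ww
W/III-2 ? ·: WW|Ww|ww
W/IV-1 ? III-2×III-1: WW|Ww|ww
⇒ W over [I-1,I-2,II-1,II-2,II-3,II-4,III-1,III-2,IV-1]: 115 consistent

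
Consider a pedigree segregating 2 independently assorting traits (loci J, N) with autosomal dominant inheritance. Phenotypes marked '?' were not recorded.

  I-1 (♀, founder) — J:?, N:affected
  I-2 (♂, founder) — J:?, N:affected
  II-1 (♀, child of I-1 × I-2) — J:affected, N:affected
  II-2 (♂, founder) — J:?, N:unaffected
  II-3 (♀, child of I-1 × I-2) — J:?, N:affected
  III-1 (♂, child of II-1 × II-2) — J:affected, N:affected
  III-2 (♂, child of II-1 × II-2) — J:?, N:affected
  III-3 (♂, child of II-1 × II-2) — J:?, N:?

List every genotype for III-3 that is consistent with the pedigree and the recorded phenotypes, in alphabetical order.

III-3 ∈ {JJ Nn, JJ nn, Jj Nn, Jj nn, jj Nn, jj nn}

J/I-1 ? ·: jj|Jj|JJ
J/I-2 ? ·: jj|Jj|JJ
J/II-1 aff I-1×I-2: Jj|JJ
J/II-2 ? ·: jj|Jj|JJ
J/II-3 ? I-1×I-2: jj|Jj|JJ
J/III-1 aff II-1×II-2: Jj|JJ
J/III-2 ? II-1×II-2: jj|Jj|JJ
J/III-3 ? II-1×II-2: jj|Jj|JJ
⇒ J over [I-1,I-2,II-1,II-2,II-3,III-1,III-2,III-3]: 470 consistent
N/I-1 aff ·: Nn|NN
N/I-2 aff ·: Nn|NN
N/II-1 aff I-1×I-2: Nn|NN
N/II-2 un ·: nn
N/II-3 aff I-1×I-2: Nn|NN
N/III-1 aff II-1×II-2: Nn
N/III-2 aff II-1×II-2: Nn
N/III-3 ? II-1×II-2: nn|Nn
⇒ N over [I-1,I-2,II-1,II-2,II-3,III-1,III-2,III-3]: 19 consistent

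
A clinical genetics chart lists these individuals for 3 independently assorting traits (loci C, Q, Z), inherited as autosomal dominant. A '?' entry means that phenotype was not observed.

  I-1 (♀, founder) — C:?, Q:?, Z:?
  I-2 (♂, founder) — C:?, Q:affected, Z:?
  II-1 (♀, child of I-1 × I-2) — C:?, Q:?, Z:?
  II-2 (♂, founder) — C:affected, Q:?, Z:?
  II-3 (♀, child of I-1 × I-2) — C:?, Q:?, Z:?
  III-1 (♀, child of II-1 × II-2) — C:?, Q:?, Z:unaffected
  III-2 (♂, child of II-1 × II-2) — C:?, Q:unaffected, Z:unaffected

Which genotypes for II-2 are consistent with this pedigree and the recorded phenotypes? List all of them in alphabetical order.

II-2 ∈ {CC Qq Zz, CC Qq zz, CC qq Zz, CC qq zz, Cc Qq Zz, Cc Qq zz, Cc qq Zz, Cc qq zz}

C/I-1 ? ·: cc|Cc|CC
C/I-2 ? ·: cc|Cc|CC
C/II-1 ? I-1×I-2: cc|Cc|CC
C/II-2 aff ·: Cc|CC
C/II-3 ? I-1×I-2: cc|Cc|CC
C/III-1 ? II-1×II-2: cc|Cc|CC
C/III-2 ? II-1×II-2: cc|Cc|CC
⇒ C over [I-1,I-2,II-1,II-2,II-3,III-1,III-2]: 249 consistent
Q/I-1 ? ·: qq|Qq|QQ
Q/I-2 aff ·: Qq|QQ
Q/II-1 ? I-1×I-2: qq|Qq
Q/II-2 ? ·: qq|Qq
Q/II-3 ? I-1×I-2: qq|Qq|QQ
Q/III-1 ? II-1×II-2: qq|Qq|QQ
Q/III-2 un II-1×II-2: qq
⇒ Q over [I-1,I-2,II-1,II-2,II-3,III-1,III-2]: 65 consistent
Z/I-1 ? ·: zz|Zz|ZZ
Z/I-2 ? ·: zz|Zz|ZZ
Z/II-1 ? I-1×I-2: zz|Zz
Z/II-2 ? ·: zz|Zz
Z/II-3 ? I-1×I-2: zz|Zz|ZZ
Z/III-1 un II-1×II-2: zz
Z/III-2 un II-1×II-2: zz
⇒ Z over [I-1,I-2,II-1,II-2,II-3,III-1,III-2]: 42 consistent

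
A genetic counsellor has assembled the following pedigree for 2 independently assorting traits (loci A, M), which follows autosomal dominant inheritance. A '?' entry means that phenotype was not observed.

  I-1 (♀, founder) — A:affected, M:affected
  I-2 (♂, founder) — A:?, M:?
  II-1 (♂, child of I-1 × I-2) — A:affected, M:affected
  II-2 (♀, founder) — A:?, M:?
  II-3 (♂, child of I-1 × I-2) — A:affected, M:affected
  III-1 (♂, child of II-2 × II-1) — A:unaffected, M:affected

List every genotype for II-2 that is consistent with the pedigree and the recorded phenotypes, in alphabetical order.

II-2 ∈ {Aa MM, Aa Mm, Aa mm, aa MM, aa Mm, aa mm}

A/I-1 aff ·: Aa|AA
A/I-2 ? ·: aa|Aa|AA
A/II-1 aff I-1×I-2: Aa
A/II-2 ? ·: aa|Aa
A/II-3 aff I-1×I-2: Aa|AA
A/III-1 un II-2×II-1: aa
⇒ A over [I-1,I-2,II-1,II-2,II-3,III-1]: 16 consistent
M/I-1 aff ·: Mm|MM
M/I-2 ? ·: mm|Mm|MM
M/II-1 aff I-1×I-2: Mm|MM
M/II-2 ? ·: mm|Mm|MM
M/II-3 aff I-1×I-2: Mm|MM
M/III-1 aff II-2×II-1: Mm|MM
⇒ M over [I-1,I-2,II-1,II-2,II-3,III-1]: 68 consistent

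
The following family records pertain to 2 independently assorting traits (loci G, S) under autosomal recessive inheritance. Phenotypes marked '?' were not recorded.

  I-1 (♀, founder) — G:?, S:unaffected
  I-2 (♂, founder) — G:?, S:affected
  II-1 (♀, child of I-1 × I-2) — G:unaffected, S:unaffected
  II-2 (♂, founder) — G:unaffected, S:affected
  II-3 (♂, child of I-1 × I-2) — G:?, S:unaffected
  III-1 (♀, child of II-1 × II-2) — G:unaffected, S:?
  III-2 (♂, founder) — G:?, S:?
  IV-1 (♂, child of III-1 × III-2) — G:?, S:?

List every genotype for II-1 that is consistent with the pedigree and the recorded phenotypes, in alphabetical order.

G/I-1 ? ·: GG|Gg|gg
G/I-2 ? ·: GG|Gg|gg
G/II-1 un I-1×I-2: GG|Gg
G/II-2 un ·: GG|Gg
G/II-3 ? I-1×I-2: GG|Gg|gg
G/III-1 un II-1×II-2: GG|Gg
G/III-2 ? ·: GG|Gg|gg
G/IV-1 ? III-1×III-2: GG|Gg|gg
⇒ G over [I-1,I-2,II-1,II-2,II-3,III-1,III-2,IV-1]: 406 consistent
S/I-1 un ·: SS|Ss
S/I-2 aff ·: ss
S/II-1 un I-1×I-2: Ss
S/II-2 aff ·: ss
S/II-3 un I-1×I-2: Ss
S/III-1 ? II-1×II-2: Ss|ss
S/III-2 ? ·: SS|Ss|ss
S/IV-1 ? III-1×III-2: SS|Ss|ss
⇒ S over [I-1,I-2,II-1,II-2,II-3,III-1,III-2,IV-1]: 22 consistent

II-1 ∈ {GG Ss, Gg Ss}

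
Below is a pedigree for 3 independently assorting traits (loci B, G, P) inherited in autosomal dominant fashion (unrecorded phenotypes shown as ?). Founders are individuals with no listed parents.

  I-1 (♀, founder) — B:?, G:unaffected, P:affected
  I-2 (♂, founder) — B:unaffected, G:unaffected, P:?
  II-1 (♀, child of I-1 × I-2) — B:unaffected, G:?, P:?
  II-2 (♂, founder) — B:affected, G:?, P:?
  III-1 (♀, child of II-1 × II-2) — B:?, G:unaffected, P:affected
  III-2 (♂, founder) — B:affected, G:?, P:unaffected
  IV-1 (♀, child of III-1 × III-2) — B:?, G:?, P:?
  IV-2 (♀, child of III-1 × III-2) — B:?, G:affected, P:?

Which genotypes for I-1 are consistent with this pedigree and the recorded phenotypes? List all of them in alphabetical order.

B/I-1 ? ·: bb|Bb
B/I-2 un ·: bb
B/II-1 un I-1×I-2: bb
B/II-2 aff ·: Bb|BB
B/III-1 ? II-1×II-2: bb|Bb
B/III-2 aff ·: Bb|BB
B/IV-1 ? III-1×III-2: bb|Bb|BB
B/IV-2 ? III-1×III-2: bb|Bb|BB
⇒ B over [I-1,I-2,II-1,II-2,III-1,III-2,IV-1,IV-2]: 62 consistent
G/I-1 un ·: gg
G/I-2 un ·: gg
G/II-1 ? I-1×I-2: gg
G/II-2 ? ·: gg|Gg
G/III-1 un II-1×II-2: gg
G/III-2 ? ·: Gg|GG
G/IV-1 ? III-1×III-2: gg|Gg
G/IV-2 aff III-1×III-2: Gg
⇒ G over [I-1,I-2,II-1,II-2,III-1,III-2,IV-1,IV-2]: 6 consistent
P/I-1 aff ·: Pp|PP
P/I-2 ? ·: pp|Pp|PP
P/II-1 ? I-1×I-2: pp|Pp|PP
P/II-2 ? ·: pp|Pp|PP
P/III-1 aff II-1×II-2: Pp|PP
P/III-2 un ·: pp
P/IV-1 ? III-1×III-2: pp|Pp
P/IV-2 ? III-1×III-2: pp|Pp
⇒ P over [I-1,I-2,II-1,II-2,III-1,III-2,IV-1,IV-2]: 126 consistent

I-1 ∈ {Bb gg PP, Bb gg Pp, bb gg PP, bb gg Pp}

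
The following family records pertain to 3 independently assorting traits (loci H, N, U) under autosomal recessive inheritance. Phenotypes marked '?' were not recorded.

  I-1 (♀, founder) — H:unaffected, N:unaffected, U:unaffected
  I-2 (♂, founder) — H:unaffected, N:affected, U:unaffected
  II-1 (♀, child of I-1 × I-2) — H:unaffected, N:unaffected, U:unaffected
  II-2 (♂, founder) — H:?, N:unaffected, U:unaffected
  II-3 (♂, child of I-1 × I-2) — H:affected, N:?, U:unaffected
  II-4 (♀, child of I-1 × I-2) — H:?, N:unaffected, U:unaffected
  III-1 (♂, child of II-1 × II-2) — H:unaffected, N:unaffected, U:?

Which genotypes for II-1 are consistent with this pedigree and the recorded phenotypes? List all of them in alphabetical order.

II-1 ∈ {HH Nn UU, HH Nn Uu, Hh Nn UU, Hh Nn Uu}

H/I-1 un ·: Hh
H/I-2 un ·: Hh
H/II-1 un I-1×I-2: HH|Hh
H/II-2 ? ·: HH|Hh|hh
H/II-3 aff I-1×I-2: hh
H/II-4 ? I-1×I-2: HH|Hh|hh
H/III-1 un II-1×II-2: HH|Hh
⇒ H over [I-1,I-2,II-1,II-2,II-3,II-4,III-1]: 27 consistent
N/I-1 un ·: NN|Nn
N/I-2 aff ·: nn
N/II-1 un I-1×I-2: Nn
N/II-2 un ·: NN|Nn
N/II-3 ? I-1×I-2: Nn|nn
N/II-4 un I-1×I-2: Nn
N/III-1 un II-1×II-2: NN|Nn
⇒ N over [I-1,I-2,II-1,II-2,II-3,II-4,III-1]: 12 consistent
U/I-1 un ·: UU|Uu
U/I-2 un ·: UU|Uu
U/II-1 un I-1×I-2: UU|Uu
U/II-2 un ·: UU|Uu
U/II-3 un I-1×I-2: UU|Uu
U/II-4 un I-1×I-2: UU|Uu
U/III-1 ? II-1×II-2: UU|Uu|uu
⇒ U over [I-1,I-2,II-1,II-2,II-3,II-4,III-1]: 99 consistent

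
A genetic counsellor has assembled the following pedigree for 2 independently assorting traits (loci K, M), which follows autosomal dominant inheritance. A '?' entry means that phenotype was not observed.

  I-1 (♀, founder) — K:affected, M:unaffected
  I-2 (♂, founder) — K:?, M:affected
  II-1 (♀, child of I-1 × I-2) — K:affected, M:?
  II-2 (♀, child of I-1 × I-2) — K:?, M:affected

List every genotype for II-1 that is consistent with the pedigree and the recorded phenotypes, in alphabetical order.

K/I-1 aff ·: Kk|KK
K/I-2 ? ·: kk|Kk|KK
K/II-1 aff I-1×I-2: Kk|KK
K/II-2 ? I-1×I-2: kk|Kk|KK
⇒ K over [I-1,I-2,II-1,II-2]: 18 consistent
M/I-1 un ·: mm
M/I-2 aff ·: Mm|MM
M/II-1 ? I-1×I-2: mm|Mm
M/II-2 aff I-1×I-2: Mm
⇒ M over [I-1,I-2,II-1,II-2]: 3 consistent

II-1 ∈ {KK Mm, KK mm, Kk Mm, Kk mm}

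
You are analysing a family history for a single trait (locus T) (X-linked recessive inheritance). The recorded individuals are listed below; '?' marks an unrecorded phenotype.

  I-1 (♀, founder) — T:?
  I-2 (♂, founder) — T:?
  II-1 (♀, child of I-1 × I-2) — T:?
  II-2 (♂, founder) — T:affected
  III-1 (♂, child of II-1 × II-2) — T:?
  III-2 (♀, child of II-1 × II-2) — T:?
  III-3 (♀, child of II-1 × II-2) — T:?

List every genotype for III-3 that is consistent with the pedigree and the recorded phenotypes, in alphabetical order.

T/I-1 ? ·: X^TX^T|X^TX^t|X^tX^t
T/I-2 ? ·: X^TY|X^tY
T/II-1 ? I-1×I-2: X^TX^T|X^TX^t|X^tX^t
T/II-2 aff ·: X^tY
T/III-1 ? II-1×II-2: X^TY|X^tY
T/III-2 ? II-1×II-2: X^TX^t|X^tX^t
T/III-3 ? II-1×II-2: X^TX^t|X^tX^t
⇒ T over [I-1,I-2,II-1,II-2,III-1,III-2,III-3]: 36 consistent

III-3 ∈ {X^TX^t, X^tX^t}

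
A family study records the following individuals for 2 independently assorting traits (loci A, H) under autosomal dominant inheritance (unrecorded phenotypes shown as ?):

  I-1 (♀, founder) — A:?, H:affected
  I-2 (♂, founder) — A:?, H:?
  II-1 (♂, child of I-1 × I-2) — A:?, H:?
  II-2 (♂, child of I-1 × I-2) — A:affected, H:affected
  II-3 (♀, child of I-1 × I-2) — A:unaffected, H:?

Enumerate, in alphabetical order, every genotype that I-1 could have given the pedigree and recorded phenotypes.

I-1 ∈ {Aa HH, Aa Hh, aa HH, aa Hh}

A/I-1 ? ·: aa|Aa
A/I-2 ? ·: aa|Aa
A/II-1 ? I-1×I-2: aa|Aa|AA
A/II-2 aff I-1×I-2: Aa|AA
A/II-3 un I-1×I-2: aa
⇒ A over [I-1,I-2,II-1,II-2,II-3]: 10 consistent
H/I-1 aff ·: Hh|HH
H/I-2 ? ·: hh|Hh|HH
H/II-1 ? I-1×I-2: hh|Hh|HH
H/II-2 aff I-1×I-2: Hh|HH
H/II-3 ? I-1×I-2: hh|Hh|HH
⇒ H over [I-1,I-2,II-1,II-2,II-3]: 40 consistent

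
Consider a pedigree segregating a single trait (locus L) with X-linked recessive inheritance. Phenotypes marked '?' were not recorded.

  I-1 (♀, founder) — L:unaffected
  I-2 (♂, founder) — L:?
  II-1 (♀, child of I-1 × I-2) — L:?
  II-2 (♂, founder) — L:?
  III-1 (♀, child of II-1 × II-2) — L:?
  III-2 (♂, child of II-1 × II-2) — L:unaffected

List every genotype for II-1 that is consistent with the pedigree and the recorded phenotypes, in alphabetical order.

L/I-1 un ·: X^LX^L|X^LX^l
L/I-2 ? ·: X^LY|X^lY
L/II-1 ? I-1×I-2: X^LX^L|X^LX^l
L/II-2 ? ·: X^LY|X^lY
L/III-1 ? II-1×II-2: X^LX^L|X^LX^l|X^lX^l
L/III-2 un II-1×II-2: X^LY
⇒ L over [I-1,I-2,II-1,II-2,III-1,III-2]: 16 consistent

II-1 ∈ {X^LX^L, X^LX^l}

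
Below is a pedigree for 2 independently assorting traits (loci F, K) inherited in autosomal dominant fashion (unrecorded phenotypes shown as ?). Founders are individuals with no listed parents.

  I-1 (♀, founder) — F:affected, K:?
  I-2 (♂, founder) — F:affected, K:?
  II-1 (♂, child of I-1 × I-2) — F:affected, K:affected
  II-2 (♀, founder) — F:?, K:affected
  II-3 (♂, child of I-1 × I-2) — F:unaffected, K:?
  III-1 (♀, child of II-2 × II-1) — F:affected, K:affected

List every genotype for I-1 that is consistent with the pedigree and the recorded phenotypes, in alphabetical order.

I-1 ∈ {Ff KK, Ff Kk, Ff kk}

F/I-1 aff ·: Ff
F/I-2 aff ·: Ff
F/II-1 aff I-1×I-2: Ff|FF
F/II-2 ? ·: ff|Ff|FF
F/II-3 un I-1×I-2: ff
F/III-1 aff II-2×II-1: Ff|FF
⇒ F over [I-1,I-2,II-1,II-2,II-3,III-1]: 9 consistent
K/I-1 ? ·: kk|Kk|KK
K/I-2 ? ·: kk|Kk|KK
K/II-1 aff I-1×I-2: Kk|KK
K/II-2 aff ·: Kk|KK
K/II-3 ? I-1×I-2: kk|Kk|KK
K/III-1 aff II-2×II-1: Kk|KK
⇒ K over [I-1,I-2,II-1,II-2,II-3,III-1]: 76 consistent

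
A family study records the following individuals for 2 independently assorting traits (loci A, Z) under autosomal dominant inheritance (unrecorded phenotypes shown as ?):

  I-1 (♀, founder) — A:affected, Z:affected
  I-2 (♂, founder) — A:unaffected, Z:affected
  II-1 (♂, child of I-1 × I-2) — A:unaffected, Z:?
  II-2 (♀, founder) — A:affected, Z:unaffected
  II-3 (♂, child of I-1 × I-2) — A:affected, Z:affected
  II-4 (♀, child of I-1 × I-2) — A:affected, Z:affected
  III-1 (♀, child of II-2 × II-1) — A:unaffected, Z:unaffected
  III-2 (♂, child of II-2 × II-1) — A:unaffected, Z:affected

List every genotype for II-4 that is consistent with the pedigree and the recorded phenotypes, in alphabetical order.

II-4 ∈ {Aa ZZ, Aa Zz}

A/I-1 aff ·: Aa
A/I-2 un ·: aa
A/II-1 un I-1×I-2: aa
A/II-2 aff ·: Aa
A/II-3 aff I-1×I-2: Aa
A/II-4 aff I-1×I-2: Aa
A/III-1 un II-2×II-1: aa
A/III-2 un II-2×II-1: aa
⇒ A over [I-1,I-2,II-1,II-2,II-3,II-4,III-1,III-2]: 1 consistent
Z/I-1 aff ·: Zz|ZZ
Z/I-2 aff ·: Zz|ZZ
Z/II-1 ? I-1×I-2: Zz
Z/II-2 un ·: zz
Z/II-3 aff I-1×I-2: Zz|ZZ
Z/II-4 aff I-1×I-2: Zz|ZZ
Z/III-1 un II-2×II-1: zz
Z/III-2 aff II-2×II-1: Zz
⇒ Z over [I-1,I-2,II-1,II-2,II-3,II-4,III-1,III-2]: 12 consistent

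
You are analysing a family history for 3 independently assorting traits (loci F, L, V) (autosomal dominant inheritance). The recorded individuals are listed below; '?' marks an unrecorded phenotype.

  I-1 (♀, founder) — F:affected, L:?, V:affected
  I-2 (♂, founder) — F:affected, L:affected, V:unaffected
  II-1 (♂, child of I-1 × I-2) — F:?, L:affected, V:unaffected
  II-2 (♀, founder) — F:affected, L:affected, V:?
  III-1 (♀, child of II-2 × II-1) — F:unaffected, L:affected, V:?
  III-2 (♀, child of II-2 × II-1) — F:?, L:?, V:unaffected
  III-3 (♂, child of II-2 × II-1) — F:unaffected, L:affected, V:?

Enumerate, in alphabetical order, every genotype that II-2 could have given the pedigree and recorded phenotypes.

F/I-1 aff ·: Ff|FF
F/I-2 aff ·: Ff|FF
F/II-1 ? I-1×I-2: ff|Ff
F/II-2 aff ·: Ff
F/III-1 un II-2×II-1: ff
F/III-2 ? II-2×II-1: ff|Ff|FF
F/III-3 un II-2×II-1: ff
⇒ F over [I-1,I-2,II-1,II-2,III-1,III-2,III-3]: 11 consistent
L/I-1 ? ·: ll|Ll|LL
L/I-2 aff ·: Ll|LL
L/II-1 aff I-1×I-2: Ll|LL
L/II-2 aff ·: Ll|LL
L/III-1 aff II-2×II-1: Ll|LL
L/III-2 ? II-2×II-1: ll|Ll|LL
L/III-3 aff II-2×II-1: Ll|LL
⇒ L over [I-1,I-2,II-1,II-2,III-1,III-2,III-3]: 136 consistent
V/I-1 aff ·: Vv
V/I-2 un ·: vv
V/II-1 un I-1×I-2: vv
V/II-2 ? ·: vv|Vv
V/III-1 ? II-2×II-1: vv|Vv
V/III-2 un II-2×II-1: vv
V/III-3 ? II-2×II-1: vv|Vv
⇒ V over [I-1,I-2,II-1,II-2,III-1,III-2,III-3]: 5 consistent

II-2 ∈ {Ff LL Vv, Ff LL vv, Ff Ll Vv, Ff Ll vv}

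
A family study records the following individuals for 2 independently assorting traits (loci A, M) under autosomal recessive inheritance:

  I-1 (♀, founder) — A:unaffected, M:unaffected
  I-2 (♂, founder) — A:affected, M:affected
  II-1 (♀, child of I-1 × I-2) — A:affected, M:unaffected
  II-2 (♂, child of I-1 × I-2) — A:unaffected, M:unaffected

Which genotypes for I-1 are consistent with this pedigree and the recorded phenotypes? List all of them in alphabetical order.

A/I-1 un ·: Aa
A/I-2 aff ·: aa
A/II-1 aff I-1×I-2: aa
A/II-2 un I-1×I-2: Aa
⇒ A over [I-1,I-2,II-1,II-2]: 1 consistent
M/I-1 un ·: MM|Mm
M/I-2 aff ·: mm
M/II-1 un I-1×I-2: Mm
M/II-2 un I-1×I-2: Mm
⇒ M over [I-1,I-2,II-1,II-2]: 2 consistent

I-1 ∈ {Aa MM, Aa Mm}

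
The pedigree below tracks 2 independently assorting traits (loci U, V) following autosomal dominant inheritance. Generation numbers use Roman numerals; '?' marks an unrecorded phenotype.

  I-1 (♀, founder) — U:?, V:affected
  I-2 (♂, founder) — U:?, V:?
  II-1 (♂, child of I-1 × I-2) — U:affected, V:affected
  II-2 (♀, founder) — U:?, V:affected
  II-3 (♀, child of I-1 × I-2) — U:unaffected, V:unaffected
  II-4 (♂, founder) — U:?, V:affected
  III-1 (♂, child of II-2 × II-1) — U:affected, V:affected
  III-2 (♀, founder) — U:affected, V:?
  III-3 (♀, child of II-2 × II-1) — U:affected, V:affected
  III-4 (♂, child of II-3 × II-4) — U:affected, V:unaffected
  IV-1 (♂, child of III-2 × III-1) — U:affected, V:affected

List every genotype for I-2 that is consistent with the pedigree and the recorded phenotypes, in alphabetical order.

I-2 ∈ {Uu Vv, Uu vv, uu Vv, uu vv}

U/I-1 ? ·: uu|Uu
U/I-2 ? ·: uu|Uu
U/II-1 aff I-1×I-2: Uu|UU
U/II-2 ? ·: uu|Uu|UU
U/II-3 un I-1×I-2: uu
U/II-4 ? ·: Uu|UU
U/III-1 aff II-2×II-1: Uu|UU
U/III-2 aff ·: Uu|UU
U/III-3 aff II-2×II-1: Uu|UU
U/III-4 aff II-3×II-4: Uu
U/IV-1 aff III-2×III-1: Uu|UU
⇒ U over [I-1,I-2,II-1,II-2,II-3,II-4,III-1,III-2,III-3,III-4,IV-1]: 234 consistent
V/I-1 aff ·: Vv
V/I-2 ? ·: vv|Vv
V/II-1 aff I-1×I-2: Vv|VV
V/II-2 aff ·: Vv|VV
V/II-3 un I-1×I-2: vv
V/II-4 aff ·: Vv
V/III-1 aff II-2×II-1: Vv|VV
V/III-2 ? ·: vv|Vv|VV
V/III-3 aff II-2×II-1: Vv|VV
V/III-4 un II-3×II-4: vv
V/IV-1 aff III-2×III-1: Vv|VV
⇒ V over [I-1,I-2,II-1,II-2,II-3,II-4,III-1,III-2,III-3,III-4,IV-1]: 94 consistent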